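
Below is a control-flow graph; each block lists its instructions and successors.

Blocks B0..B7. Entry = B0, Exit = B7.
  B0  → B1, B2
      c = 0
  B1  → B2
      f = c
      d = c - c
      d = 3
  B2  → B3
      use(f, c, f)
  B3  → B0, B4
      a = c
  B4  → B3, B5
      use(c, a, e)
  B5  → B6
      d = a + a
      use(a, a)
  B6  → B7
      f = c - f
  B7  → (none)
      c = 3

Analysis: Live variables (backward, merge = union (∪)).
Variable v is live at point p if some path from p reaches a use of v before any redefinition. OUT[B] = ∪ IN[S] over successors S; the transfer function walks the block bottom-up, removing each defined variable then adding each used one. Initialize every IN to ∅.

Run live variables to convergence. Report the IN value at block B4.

Answer: {a, c, e, f}

Trace:
Fixpoint table:
  B0:  IN={e, f}  OUT={c, e, f}
  B1:  IN={c, e}  OUT={c, e, f}
  B2:  IN={c, e, f}  OUT={c, e, f}
  B3:  IN={c, e, f}  OUT={a, c, e, f}
  B4:  IN={a, c, e, f}  OUT={a, c, e, f}
  B5:  IN={a, c, f}  OUT={c, f}
  B6:  IN={c, f}  OUT={}
  B7:  IN={}  OUT={}

Merge at B4: OUT[B4] = IN[B3] ⊔ IN[B5] = {a, c, e, f}
Applying B4's transfer function to that OUT value gives IN[B4] (row B4 above).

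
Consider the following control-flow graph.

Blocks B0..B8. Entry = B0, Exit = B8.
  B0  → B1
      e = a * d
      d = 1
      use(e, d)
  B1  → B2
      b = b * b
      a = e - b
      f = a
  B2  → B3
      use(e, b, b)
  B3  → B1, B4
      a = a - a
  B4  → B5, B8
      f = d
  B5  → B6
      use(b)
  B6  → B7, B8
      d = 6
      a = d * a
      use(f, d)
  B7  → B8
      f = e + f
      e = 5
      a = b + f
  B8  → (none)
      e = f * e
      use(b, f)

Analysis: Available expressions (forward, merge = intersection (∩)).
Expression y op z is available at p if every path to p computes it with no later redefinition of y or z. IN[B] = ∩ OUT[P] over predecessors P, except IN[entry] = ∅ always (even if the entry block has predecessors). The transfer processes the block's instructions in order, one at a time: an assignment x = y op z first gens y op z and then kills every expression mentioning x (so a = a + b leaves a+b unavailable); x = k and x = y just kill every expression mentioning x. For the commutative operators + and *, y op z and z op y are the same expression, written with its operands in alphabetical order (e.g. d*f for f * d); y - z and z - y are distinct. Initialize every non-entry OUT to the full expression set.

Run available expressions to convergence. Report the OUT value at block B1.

Per-block solution:
  B0: | IN={} | OUT={}
  B1: | IN={} | OUT={e-b}
  B2: | IN={e-b} | OUT={e-b}
  B3: | IN={e-b} | OUT={e-b}
  B4: | IN={e-b} | OUT={e-b}
  B5: | IN={e-b} | OUT={e-b}
  B6: | IN={e-b} | OUT={e-b}
  B7: | IN={e-b} | OUT={b+f}
  B8: | IN={} | OUT={}

Merge at B1: IN[B1] = OUT[B0] ∩ OUT[B3] = {}
Applying B1's transfer function to that IN value gives OUT[B1] (row B1 above).

Answer: {e-b}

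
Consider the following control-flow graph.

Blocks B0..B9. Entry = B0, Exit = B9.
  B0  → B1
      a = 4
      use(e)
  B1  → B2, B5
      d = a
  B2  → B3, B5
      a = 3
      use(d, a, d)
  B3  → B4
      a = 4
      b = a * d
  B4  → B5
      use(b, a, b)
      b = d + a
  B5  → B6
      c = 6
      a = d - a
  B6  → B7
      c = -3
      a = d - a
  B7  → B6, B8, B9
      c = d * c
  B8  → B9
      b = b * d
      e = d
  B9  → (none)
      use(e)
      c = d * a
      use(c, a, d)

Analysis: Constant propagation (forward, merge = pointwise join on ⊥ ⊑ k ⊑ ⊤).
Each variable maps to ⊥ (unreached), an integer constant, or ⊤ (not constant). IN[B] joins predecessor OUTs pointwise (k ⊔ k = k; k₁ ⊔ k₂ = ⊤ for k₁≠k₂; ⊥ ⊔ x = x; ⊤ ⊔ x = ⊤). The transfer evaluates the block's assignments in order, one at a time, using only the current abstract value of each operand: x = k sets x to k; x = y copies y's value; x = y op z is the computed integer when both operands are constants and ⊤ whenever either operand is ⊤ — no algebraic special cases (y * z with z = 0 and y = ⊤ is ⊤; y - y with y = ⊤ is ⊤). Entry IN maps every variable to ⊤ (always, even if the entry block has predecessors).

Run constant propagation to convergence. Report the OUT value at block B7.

Answer: {a: ⊤, b: ⊤, c: -12, d: 4, e: ⊤, f: ⊤}

Derivation:
Per-block solution:
  B0: | IN=(all ⊤) | OUT={a:4; rest ⊤}
  B1: | IN={a:4; rest ⊤} | OUT={a:4, d:4; rest ⊤}
  B2: | IN={a:4, d:4; rest ⊤} | OUT={a:3, d:4; rest ⊤}
  B3: | IN={a:3, d:4; rest ⊤} | OUT={a:4, b:16, d:4; rest ⊤}
  B4: | IN={a:4, b:16, d:4; rest ⊤} | OUT={a:4, b:8, d:4; rest ⊤}
  B5: | IN={d:4; rest ⊤} | OUT={c:6, d:4; rest ⊤}
  B6: | IN={d:4; rest ⊤} | OUT={c:-3, d:4; rest ⊤}
  B7: | IN={c:-3, d:4; rest ⊤} | OUT={c:-12, d:4; rest ⊤}
  B8: | IN={c:-12, d:4; rest ⊤} | OUT={c:-12, d:4, e:4; rest ⊤}
  B9: | IN={c:-12, d:4; rest ⊤} | OUT={d:4; rest ⊤}

Merge at B7: IN[B7] = OUT[B6] = {a: ⊤, b: ⊤, c: -3, d: 4, e: ⊤, f: ⊤}
Applying B7's transfer function to that IN value gives OUT[B7] (row B7 above).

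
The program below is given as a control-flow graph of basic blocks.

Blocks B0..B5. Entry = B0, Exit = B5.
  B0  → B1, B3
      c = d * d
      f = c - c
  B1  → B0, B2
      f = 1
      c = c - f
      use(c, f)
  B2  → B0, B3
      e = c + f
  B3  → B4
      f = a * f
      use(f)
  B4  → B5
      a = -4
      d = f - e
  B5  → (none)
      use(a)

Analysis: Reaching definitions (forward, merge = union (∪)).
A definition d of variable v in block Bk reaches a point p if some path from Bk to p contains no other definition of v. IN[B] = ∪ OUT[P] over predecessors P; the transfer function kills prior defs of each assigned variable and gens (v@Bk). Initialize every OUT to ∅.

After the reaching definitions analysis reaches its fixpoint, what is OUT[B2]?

Converged values:
  B0:  IN={c@B1, e@B2, f@B1}  OUT={c@B0, e@B2, f@B0}
  B1:  IN={c@B0, e@B2, f@B0}  OUT={c@B1, e@B2, f@B1}
  B2:  IN={c@B1, e@B2, f@B1}  OUT={c@B1, e@B2, f@B1}
  B3:  IN={c@B0, c@B1, e@B2, f@B0, f@B1}  OUT={c@B0, c@B1, e@B2, f@B3}
  B4:  IN={c@B0, c@B1, e@B2, f@B3}  OUT={a@B4, c@B0, c@B1, d@B4, e@B2, f@B3}
  B5:  IN={a@B4, c@B0, c@B1, d@B4, e@B2, f@B3}  OUT={a@B4, c@B0, c@B1, d@B4, e@B2, f@B3}

Merge at B2: IN[B2] = OUT[B1] = {c@B1, e@B2, f@B1}
Applying B2's transfer function to that IN value gives OUT[B2] (row B2 above).

Answer: {c@B1, e@B2, f@B1}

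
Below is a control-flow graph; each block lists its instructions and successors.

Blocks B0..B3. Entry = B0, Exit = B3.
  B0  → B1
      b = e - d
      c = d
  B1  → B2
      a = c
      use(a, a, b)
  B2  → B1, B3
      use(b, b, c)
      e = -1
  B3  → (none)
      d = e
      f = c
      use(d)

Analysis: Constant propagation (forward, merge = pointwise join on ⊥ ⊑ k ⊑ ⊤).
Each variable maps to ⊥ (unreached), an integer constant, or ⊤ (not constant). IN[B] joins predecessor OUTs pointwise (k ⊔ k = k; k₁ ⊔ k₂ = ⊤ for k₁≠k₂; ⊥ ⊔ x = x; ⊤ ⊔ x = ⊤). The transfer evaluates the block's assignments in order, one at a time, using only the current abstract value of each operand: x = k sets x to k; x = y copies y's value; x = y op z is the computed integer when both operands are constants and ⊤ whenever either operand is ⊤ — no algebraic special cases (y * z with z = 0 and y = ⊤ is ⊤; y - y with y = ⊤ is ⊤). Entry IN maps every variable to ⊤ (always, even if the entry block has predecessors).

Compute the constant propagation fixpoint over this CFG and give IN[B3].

Answer: {a: ⊤, b: ⊤, c: ⊤, d: ⊤, e: -1, f: ⊤}

Trace:
Fixpoint table:
  B0:  IN=(all ⊤)  OUT=(all ⊤)
  B1:  IN=(all ⊤)  OUT=(all ⊤)
  B2:  IN=(all ⊤)  OUT={e:-1; rest ⊤}
  B3:  IN={e:-1; rest ⊤}  OUT={d:-1, e:-1; rest ⊤}

Merge at B3: IN[B3] = OUT[B2] = {a: ⊤, b: ⊤, c: ⊤, d: ⊤, e: -1, f: ⊤}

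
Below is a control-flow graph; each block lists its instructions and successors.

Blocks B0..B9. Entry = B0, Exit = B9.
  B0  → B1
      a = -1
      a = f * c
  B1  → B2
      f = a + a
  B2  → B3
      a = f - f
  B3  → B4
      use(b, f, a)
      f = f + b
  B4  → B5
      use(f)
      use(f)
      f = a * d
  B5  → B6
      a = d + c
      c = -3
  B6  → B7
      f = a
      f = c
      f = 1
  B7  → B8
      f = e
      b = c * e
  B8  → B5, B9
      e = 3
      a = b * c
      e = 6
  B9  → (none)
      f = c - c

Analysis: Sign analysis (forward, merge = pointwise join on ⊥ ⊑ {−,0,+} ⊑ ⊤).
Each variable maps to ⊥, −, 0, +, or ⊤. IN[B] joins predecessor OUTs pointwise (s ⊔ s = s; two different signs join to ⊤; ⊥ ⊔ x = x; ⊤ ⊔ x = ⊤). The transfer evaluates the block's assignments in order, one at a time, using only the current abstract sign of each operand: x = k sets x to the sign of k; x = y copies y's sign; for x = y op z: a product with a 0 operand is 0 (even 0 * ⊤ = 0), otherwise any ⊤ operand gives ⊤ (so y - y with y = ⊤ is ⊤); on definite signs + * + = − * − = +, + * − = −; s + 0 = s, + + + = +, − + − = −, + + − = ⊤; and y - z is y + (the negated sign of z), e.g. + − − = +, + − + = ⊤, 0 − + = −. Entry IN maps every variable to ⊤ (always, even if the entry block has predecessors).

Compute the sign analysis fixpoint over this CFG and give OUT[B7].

Per-block solution:
  B0:  IN=(all ⊤)  OUT=(all ⊤)
  B1:  IN=(all ⊤)  OUT=(all ⊤)
  B2:  IN=(all ⊤)  OUT=(all ⊤)
  B3:  IN=(all ⊤)  OUT=(all ⊤)
  B4:  IN=(all ⊤)  OUT=(all ⊤)
  B5:  IN=(all ⊤)  OUT={c:-; rest ⊤}
  B6:  IN={c:-; rest ⊤}  OUT={c:-, f:+; rest ⊤}
  B7:  IN={c:-, f:+; rest ⊤}  OUT={c:-; rest ⊤}
  B8:  IN={c:-; rest ⊤}  OUT={c:-, e:+; rest ⊤}
  B9:  IN={c:-, e:+; rest ⊤}  OUT={c:-, e:+; rest ⊤}

Merge at B7: IN[B7] = OUT[B6] = {a: ⊤, b: ⊤, c: -, d: ⊤, e: ⊤, f: +}
Applying B7's transfer function to that IN value gives OUT[B7] (row B7 above).

Answer: {a: ⊤, b: ⊤, c: -, d: ⊤, e: ⊤, f: ⊤}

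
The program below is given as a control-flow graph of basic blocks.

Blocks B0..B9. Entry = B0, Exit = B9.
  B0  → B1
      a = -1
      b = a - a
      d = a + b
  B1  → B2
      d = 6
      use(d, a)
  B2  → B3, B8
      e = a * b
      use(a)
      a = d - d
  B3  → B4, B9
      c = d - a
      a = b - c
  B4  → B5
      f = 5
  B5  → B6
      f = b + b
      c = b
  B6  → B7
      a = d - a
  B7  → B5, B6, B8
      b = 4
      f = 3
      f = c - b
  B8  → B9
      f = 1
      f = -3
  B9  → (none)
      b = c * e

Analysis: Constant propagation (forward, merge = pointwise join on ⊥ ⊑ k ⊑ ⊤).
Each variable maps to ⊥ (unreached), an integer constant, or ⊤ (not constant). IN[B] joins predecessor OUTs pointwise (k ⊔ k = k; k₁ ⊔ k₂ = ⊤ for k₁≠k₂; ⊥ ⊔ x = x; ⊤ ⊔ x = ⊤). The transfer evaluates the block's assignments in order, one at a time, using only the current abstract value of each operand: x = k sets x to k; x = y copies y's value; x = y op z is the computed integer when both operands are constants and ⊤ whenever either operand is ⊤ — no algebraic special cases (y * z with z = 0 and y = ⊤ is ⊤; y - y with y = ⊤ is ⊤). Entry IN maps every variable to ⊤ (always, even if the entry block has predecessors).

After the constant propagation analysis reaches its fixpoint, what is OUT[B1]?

Answer: {a: -1, b: 0, c: ⊤, d: 6, e: ⊤, f: ⊤}

Working:
Per-block solution:
  B0: | IN=(all ⊤) | OUT={a:-1, b:0, d:-1; rest ⊤}
  B1: | IN={a:-1, b:0, d:-1; rest ⊤} | OUT={a:-1, b:0, d:6; rest ⊤}
  B2: | IN={a:-1, b:0, d:6; rest ⊤} | OUT={a:0, b:0, d:6, e:0; rest ⊤}
  B3: | IN={a:0, b:0, d:6, e:0; rest ⊤} | OUT={a:-6, b:0, c:6, d:6, e:0; rest ⊤}
  B4: | IN={a:-6, b:0, c:6, d:6, e:0; rest ⊤} | OUT={a:-6, b:0, c:6, d:6, e:0, f:5; rest ⊤}
  B5: | IN={d:6, e:0; rest ⊤} | OUT={d:6, e:0; rest ⊤}
  B6: | IN={d:6, e:0; rest ⊤} | OUT={d:6, e:0; rest ⊤}
  B7: | IN={d:6, e:0; rest ⊤} | OUT={b:4, d:6, e:0; rest ⊤}
  B8: | IN={d:6, e:0; rest ⊤} | OUT={d:6, e:0, f:-3; rest ⊤}
  B9: | IN={d:6, e:0; rest ⊤} | OUT={d:6, e:0; rest ⊤}

Merge at B1: IN[B1] = OUT[B0] = {a: -1, b: 0, c: ⊤, d: -1, e: ⊤, f: ⊤}
Applying B1's transfer function to that IN value gives OUT[B1] (row B1 above).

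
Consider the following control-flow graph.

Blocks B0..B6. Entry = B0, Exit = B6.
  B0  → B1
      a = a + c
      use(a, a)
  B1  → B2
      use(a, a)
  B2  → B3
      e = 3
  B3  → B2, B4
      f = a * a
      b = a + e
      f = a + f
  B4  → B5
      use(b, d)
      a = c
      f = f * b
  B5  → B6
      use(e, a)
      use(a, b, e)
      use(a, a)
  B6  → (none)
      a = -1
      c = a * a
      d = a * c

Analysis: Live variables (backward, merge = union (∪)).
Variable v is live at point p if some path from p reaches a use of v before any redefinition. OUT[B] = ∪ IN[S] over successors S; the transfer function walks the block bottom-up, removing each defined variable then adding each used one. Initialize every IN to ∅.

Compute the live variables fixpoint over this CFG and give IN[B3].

Converged values:
  B0:   IN={a, c, d}   OUT={a, c, d}
  B1:   IN={a, c, d}   OUT={a, c, d}
  B2:   IN={a, c, d}   OUT={a, c, d, e}
  B3:   IN={a, c, d, e}   OUT={a, b, c, d, e, f}
  B4:   IN={b, c, d, e, f}   OUT={a, b, e}
  B5:   IN={a, b, e}   OUT={}
  B6:   IN={}   OUT={}

Merge at B3: OUT[B3] = IN[B2] ⊔ IN[B4] = {a, b, c, d, e, f}
Applying B3's transfer function to that OUT value gives IN[B3] (row B3 above).

Answer: {a, c, d, e}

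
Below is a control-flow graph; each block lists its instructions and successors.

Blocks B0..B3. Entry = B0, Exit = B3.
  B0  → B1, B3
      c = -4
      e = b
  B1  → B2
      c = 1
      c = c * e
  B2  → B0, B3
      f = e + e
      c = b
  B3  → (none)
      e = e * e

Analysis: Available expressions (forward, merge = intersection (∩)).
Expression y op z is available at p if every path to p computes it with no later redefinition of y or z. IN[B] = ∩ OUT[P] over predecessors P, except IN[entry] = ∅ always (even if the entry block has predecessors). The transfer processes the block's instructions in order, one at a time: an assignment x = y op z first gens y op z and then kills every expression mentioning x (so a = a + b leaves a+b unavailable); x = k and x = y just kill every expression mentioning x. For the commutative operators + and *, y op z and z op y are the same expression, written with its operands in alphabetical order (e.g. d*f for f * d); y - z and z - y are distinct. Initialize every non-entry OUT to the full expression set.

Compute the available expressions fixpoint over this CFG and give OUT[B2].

Answer: {e+e}

Derivation:
Per-block solution:
  B0:   IN={}   OUT={}
  B1:   IN={}   OUT={}
  B2:   IN={}   OUT={e+e}
  B3:   IN={}   OUT={}

Merge at B2: IN[B2] = OUT[B1] = {}
Applying B2's transfer function to that IN value gives OUT[B2] (row B2 above).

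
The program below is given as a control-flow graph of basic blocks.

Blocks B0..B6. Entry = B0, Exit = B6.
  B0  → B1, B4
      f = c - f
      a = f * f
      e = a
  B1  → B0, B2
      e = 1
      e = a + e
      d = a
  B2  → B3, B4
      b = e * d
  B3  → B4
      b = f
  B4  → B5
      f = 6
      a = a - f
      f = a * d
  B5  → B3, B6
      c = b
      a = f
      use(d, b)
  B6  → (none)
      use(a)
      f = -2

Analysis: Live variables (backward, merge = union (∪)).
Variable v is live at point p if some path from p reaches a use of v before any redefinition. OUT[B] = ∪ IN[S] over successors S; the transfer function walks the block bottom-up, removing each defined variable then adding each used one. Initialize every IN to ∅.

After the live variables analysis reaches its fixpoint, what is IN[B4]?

Per-block solution:
  B0: | IN={b, c, d, f} | OUT={a, b, c, d, f}
  B1: | IN={a, b, c, f} | OUT={a, b, c, d, e, f}
  B2: | IN={a, d, e, f} | OUT={a, b, d, f}
  B3: | IN={a, d, f} | OUT={a, b, d}
  B4: | IN={a, b, d} | OUT={b, d, f}
  B5: | IN={b, d, f} | OUT={a, d, f}
  B6: | IN={a} | OUT={}

Merge at B4: OUT[B4] = IN[B5] = {b, d, f}
Applying B4's transfer function to that OUT value gives IN[B4] (row B4 above).

Answer: {a, b, d}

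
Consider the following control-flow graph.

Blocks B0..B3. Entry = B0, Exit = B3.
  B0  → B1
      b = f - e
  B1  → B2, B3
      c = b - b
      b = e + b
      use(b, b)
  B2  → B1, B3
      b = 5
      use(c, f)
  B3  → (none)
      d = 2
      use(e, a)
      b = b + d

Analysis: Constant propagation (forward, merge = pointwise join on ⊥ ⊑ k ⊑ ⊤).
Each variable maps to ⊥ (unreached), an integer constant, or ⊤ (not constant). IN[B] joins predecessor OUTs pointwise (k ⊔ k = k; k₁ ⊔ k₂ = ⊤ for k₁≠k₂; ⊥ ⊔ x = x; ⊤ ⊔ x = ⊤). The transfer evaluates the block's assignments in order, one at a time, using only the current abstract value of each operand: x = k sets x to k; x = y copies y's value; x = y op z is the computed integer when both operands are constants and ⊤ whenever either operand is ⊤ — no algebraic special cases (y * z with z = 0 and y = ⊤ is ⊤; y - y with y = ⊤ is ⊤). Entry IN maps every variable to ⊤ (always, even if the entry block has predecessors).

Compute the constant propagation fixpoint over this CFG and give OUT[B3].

Fixpoint table:
  B0:   IN=(all ⊤)   OUT=(all ⊤)
  B1:   IN=(all ⊤)   OUT=(all ⊤)
  B2:   IN=(all ⊤)   OUT={b:5; rest ⊤}
  B3:   IN=(all ⊤)   OUT={d:2; rest ⊤}

Merge at B3: IN[B3] = OUT[B1] ⊔ OUT[B2] = {a: ⊤, b: ⊤, c: ⊤, d: ⊤, e: ⊤, f: ⊤}
Applying B3's transfer function to that IN value gives OUT[B3] (row B3 above).

Answer: {a: ⊤, b: ⊤, c: ⊤, d: 2, e: ⊤, f: ⊤}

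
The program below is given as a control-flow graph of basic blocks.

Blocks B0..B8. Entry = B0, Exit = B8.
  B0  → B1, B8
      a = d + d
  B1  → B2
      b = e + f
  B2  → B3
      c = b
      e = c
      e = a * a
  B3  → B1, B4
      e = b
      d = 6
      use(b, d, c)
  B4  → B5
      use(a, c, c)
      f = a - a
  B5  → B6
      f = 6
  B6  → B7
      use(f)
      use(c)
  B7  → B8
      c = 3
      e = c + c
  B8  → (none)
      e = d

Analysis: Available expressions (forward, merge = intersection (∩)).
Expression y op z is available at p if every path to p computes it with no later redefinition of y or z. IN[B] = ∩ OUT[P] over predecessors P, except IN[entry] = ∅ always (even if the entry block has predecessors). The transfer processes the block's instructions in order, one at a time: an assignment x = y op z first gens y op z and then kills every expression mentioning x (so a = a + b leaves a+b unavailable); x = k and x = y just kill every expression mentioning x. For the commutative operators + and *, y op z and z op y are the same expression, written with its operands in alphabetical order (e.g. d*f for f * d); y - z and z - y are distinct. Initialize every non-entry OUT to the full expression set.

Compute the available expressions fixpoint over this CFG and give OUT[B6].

Converged values:
  B0: | IN={} | OUT={d+d}
  B1: | IN={} | OUT={e+f}
  B2: | IN={e+f} | OUT={a*a}
  B3: | IN={a*a} | OUT={a*a}
  B4: | IN={a*a} | OUT={a*a, a-a}
  B5: | IN={a*a, a-a} | OUT={a*a, a-a}
  B6: | IN={a*a, a-a} | OUT={a*a, a-a}
  B7: | IN={a*a, a-a} | OUT={a*a, a-a, c+c}
  B8: | IN={} | OUT={}

Merge at B6: IN[B6] = OUT[B5] = {a*a, a-a}
Applying B6's transfer function to that IN value gives OUT[B6] (row B6 above).

Answer: {a*a, a-a}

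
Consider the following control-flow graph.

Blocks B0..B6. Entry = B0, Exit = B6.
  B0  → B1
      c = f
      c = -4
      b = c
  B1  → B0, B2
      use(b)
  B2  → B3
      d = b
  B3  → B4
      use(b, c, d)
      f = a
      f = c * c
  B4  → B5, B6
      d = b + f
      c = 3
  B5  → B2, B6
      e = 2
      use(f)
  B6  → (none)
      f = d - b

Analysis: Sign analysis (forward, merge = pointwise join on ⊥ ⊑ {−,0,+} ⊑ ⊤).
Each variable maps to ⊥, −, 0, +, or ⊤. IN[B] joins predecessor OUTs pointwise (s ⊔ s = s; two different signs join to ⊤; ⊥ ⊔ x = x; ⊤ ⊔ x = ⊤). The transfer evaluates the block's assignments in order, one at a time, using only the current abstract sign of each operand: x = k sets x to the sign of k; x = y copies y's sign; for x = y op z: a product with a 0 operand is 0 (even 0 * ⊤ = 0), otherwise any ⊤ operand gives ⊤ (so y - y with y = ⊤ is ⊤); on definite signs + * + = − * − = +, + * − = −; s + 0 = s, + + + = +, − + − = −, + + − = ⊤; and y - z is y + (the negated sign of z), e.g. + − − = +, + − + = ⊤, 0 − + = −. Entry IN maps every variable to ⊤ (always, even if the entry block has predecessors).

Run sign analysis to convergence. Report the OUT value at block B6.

Answer: {a: ⊤, b: -, c: +, d: ⊤, e: ⊤, f: ⊤}

Working:
Converged values:
  B0:  IN=(all ⊤)  OUT={b:-, c:-; rest ⊤}
  B1:  IN={b:-, c:-; rest ⊤}  OUT={b:-, c:-; rest ⊤}
  B2:  IN={b:-; rest ⊤}  OUT={b:-, d:-; rest ⊤}
  B3:  IN={b:-, d:-; rest ⊤}  OUT={b:-, d:-; rest ⊤}
  B4:  IN={b:-, d:-; rest ⊤}  OUT={b:-, c:+; rest ⊤}
  B5:  IN={b:-, c:+; rest ⊤}  OUT={b:-, c:+, e:+; rest ⊤}
  B6:  IN={b:-, c:+; rest ⊤}  OUT={b:-, c:+; rest ⊤}

Merge at B6: IN[B6] = OUT[B4] ⊔ OUT[B5] = {a: ⊤, b: -, c: +, d: ⊤, e: ⊤, f: ⊤}
Applying B6's transfer function to that IN value gives OUT[B6] (row B6 above).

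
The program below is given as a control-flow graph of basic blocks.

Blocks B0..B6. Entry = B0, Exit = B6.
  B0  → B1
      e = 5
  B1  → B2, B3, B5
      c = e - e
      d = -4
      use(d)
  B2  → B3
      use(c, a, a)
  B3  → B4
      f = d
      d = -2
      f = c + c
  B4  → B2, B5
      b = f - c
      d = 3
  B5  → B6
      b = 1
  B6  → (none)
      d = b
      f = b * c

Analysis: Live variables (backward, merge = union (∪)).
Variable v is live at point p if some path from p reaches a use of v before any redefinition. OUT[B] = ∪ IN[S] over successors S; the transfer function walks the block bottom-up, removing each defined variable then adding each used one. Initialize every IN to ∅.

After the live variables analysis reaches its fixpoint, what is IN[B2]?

Answer: {a, c, d}

Trace:
Fixpoint table:
  B0: | IN={a} | OUT={a, e}
  B1: | IN={a, e} | OUT={a, c, d}
  B2: | IN={a, c, d} | OUT={a, c, d}
  B3: | IN={a, c, d} | OUT={a, c, f}
  B4: | IN={a, c, f} | OUT={a, c, d}
  B5: | IN={c} | OUT={b, c}
  B6: | IN={b, c} | OUT={}

Merge at B2: OUT[B2] = IN[B3] = {a, c, d}
Applying B2's transfer function to that OUT value gives IN[B2] (row B2 above).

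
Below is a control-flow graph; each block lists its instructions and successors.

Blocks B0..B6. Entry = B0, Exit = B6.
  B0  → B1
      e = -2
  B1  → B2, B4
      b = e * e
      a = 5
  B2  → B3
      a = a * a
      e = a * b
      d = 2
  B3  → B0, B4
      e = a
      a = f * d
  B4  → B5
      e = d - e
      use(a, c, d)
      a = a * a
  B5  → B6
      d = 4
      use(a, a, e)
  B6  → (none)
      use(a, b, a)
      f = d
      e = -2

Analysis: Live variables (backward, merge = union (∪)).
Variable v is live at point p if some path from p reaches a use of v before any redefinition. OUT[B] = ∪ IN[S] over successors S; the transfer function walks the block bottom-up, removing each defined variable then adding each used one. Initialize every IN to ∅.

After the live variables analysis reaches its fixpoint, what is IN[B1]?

Answer: {c, d, e, f}

Working:
Per-block solution:
  B0:  IN={c, d, f}  OUT={c, d, e, f}
  B1:  IN={c, d, e, f}  OUT={a, b, c, d, e, f}
  B2:  IN={a, b, c, f}  OUT={a, b, c, d, f}
  B3:  IN={a, b, c, d, f}  OUT={a, b, c, d, e, f}
  B4:  IN={a, b, c, d, e}  OUT={a, b, e}
  B5:  IN={a, b, e}  OUT={a, b, d}
  B6:  IN={a, b, d}  OUT={}

Merge at B1: OUT[B1] = IN[B2] ⊔ IN[B4] = {a, b, c, d, e, f}
Applying B1's transfer function to that OUT value gives IN[B1] (row B1 above).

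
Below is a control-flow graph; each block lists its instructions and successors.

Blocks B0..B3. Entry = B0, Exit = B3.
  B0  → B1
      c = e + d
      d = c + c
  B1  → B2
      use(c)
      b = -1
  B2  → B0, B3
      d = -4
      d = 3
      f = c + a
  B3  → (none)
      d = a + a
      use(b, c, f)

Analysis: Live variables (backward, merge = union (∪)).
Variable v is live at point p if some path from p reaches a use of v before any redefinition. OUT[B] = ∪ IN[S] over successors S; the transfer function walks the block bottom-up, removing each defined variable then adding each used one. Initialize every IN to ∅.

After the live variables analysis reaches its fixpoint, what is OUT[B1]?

Converged values:
  B0:  IN={a, d, e}  OUT={a, c, e}
  B1:  IN={a, c, e}  OUT={a, b, c, e}
  B2:  IN={a, b, c, e}  OUT={a, b, c, d, e, f}
  B3:  IN={a, b, c, f}  OUT={}

Merge at B1: OUT[B1] = IN[B2] = {a, b, c, e}

Answer: {a, b, c, e}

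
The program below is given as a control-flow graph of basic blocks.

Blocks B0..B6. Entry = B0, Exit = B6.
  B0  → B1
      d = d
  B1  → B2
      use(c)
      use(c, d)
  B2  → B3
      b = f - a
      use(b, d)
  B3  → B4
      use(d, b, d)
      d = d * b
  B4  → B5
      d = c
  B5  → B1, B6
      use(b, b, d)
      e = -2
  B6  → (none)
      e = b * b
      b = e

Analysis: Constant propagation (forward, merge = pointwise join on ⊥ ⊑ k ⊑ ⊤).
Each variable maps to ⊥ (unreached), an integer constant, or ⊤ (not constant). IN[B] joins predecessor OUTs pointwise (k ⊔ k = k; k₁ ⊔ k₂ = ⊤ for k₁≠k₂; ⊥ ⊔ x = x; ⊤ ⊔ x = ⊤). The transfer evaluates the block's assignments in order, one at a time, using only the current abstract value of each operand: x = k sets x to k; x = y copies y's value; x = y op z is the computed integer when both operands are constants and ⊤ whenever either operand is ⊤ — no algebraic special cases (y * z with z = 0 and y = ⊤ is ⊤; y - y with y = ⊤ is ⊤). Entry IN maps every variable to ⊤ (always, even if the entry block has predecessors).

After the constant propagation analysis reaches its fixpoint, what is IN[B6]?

Answer: {a: ⊤, b: ⊤, c: ⊤, d: ⊤, e: -2, f: ⊤}

Derivation:
Converged values:
  B0:   IN=(all ⊤)   OUT=(all ⊤)
  B1:   IN=(all ⊤)   OUT=(all ⊤)
  B2:   IN=(all ⊤)   OUT=(all ⊤)
  B3:   IN=(all ⊤)   OUT=(all ⊤)
  B4:   IN=(all ⊤)   OUT=(all ⊤)
  B5:   IN=(all ⊤)   OUT={e:-2; rest ⊤}
  B6:   IN={e:-2; rest ⊤}   OUT=(all ⊤)

Merge at B6: IN[B6] = OUT[B5] = {a: ⊤, b: ⊤, c: ⊤, d: ⊤, e: -2, f: ⊤}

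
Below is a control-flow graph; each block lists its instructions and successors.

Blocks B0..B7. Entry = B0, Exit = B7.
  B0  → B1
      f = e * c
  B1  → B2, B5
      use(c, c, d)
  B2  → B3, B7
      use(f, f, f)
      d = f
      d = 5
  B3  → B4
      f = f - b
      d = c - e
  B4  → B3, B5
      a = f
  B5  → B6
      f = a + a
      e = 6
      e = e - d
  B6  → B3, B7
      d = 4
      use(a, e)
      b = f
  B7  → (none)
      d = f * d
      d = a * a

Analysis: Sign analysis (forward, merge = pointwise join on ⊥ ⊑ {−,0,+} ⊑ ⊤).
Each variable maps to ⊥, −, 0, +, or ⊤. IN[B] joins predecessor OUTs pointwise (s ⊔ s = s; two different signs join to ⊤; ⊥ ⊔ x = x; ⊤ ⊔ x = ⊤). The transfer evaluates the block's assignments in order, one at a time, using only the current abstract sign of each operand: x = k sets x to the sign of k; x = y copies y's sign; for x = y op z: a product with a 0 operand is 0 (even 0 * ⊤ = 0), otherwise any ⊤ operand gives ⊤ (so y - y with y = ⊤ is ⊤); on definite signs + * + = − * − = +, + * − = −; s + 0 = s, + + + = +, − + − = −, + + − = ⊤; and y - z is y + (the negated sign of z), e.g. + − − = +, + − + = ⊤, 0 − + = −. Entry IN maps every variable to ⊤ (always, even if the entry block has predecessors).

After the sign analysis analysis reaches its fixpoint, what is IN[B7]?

Answer: {a: ⊤, b: ⊤, c: ⊤, d: +, e: ⊤, f: ⊤}

Derivation:
Per-block solution:
  B0:   IN=(all ⊤)   OUT=(all ⊤)
  B1:   IN=(all ⊤)   OUT=(all ⊤)
  B2:   IN=(all ⊤)   OUT={d:+; rest ⊤}
  B3:   IN=(all ⊤)   OUT=(all ⊤)
  B4:   IN=(all ⊤)   OUT=(all ⊤)
  B5:   IN=(all ⊤)   OUT=(all ⊤)
  B6:   IN=(all ⊤)   OUT={d:+; rest ⊤}
  B7:   IN={d:+; rest ⊤}   OUT=(all ⊤)

Merge at B7: IN[B7] = OUT[B2] ⊔ OUT[B6] = {a: ⊤, b: ⊤, c: ⊤, d: +, e: ⊤, f: ⊤}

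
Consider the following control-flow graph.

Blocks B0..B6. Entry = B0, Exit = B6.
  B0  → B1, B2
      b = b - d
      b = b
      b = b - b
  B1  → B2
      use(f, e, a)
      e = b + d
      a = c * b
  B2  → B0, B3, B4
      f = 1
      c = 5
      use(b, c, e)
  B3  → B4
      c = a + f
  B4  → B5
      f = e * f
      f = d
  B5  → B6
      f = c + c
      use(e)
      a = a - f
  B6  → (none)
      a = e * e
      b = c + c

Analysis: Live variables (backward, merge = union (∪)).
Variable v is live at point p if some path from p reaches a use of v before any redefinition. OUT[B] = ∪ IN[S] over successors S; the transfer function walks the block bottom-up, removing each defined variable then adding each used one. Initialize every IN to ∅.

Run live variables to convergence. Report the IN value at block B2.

Answer: {a, b, d, e}

Derivation:
Converged values:
  B0:  IN={a, b, c, d, e, f}  OUT={a, b, c, d, e, f}
  B1:  IN={a, b, c, d, e, f}  OUT={a, b, d, e}
  B2:  IN={a, b, d, e}  OUT={a, b, c, d, e, f}
  B3:  IN={a, d, e, f}  OUT={a, c, d, e, f}
  B4:  IN={a, c, d, e, f}  OUT={a, c, e}
  B5:  IN={a, c, e}  OUT={c, e}
  B6:  IN={c, e}  OUT={}

Merge at B2: OUT[B2] = IN[B0] ⊔ IN[B3] ⊔ IN[B4] = {a, b, c, d, e, f}
Applying B2's transfer function to that OUT value gives IN[B2] (row B2 above).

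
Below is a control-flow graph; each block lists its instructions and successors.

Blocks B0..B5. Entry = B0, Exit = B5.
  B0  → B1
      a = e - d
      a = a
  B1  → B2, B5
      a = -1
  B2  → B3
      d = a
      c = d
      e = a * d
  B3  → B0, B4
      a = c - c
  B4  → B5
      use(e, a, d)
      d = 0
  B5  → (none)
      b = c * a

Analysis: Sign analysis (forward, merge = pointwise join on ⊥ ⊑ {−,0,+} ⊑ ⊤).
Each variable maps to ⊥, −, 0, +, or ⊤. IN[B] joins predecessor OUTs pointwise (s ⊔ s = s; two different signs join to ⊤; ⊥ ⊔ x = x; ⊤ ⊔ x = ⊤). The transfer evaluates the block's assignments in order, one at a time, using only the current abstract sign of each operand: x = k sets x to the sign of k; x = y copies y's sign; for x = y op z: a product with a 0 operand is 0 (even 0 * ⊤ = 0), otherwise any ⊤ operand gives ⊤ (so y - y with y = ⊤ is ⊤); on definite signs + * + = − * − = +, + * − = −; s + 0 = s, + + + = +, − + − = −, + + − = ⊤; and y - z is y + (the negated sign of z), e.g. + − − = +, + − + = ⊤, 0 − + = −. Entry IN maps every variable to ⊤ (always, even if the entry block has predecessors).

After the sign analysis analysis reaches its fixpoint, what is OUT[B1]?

Answer: {a: -, b: ⊤, c: ⊤, d: ⊤, e: ⊤, f: ⊤}

Derivation:
Converged values:
  B0: | IN=(all ⊤) | OUT=(all ⊤)
  B1: | IN=(all ⊤) | OUT={a:-; rest ⊤}
  B2: | IN={a:-; rest ⊤} | OUT={a:-, c:-, d:-, e:+; rest ⊤}
  B3: | IN={a:-, c:-, d:-, e:+; rest ⊤} | OUT={c:-, d:-, e:+; rest ⊤}
  B4: | IN={c:-, d:-, e:+; rest ⊤} | OUT={c:-, d:0, e:+; rest ⊤}
  B5: | IN=(all ⊤) | OUT=(all ⊤)

Merge at B1: IN[B1] = OUT[B0] = {a: ⊤, b: ⊤, c: ⊤, d: ⊤, e: ⊤, f: ⊤}
Applying B1's transfer function to that IN value gives OUT[B1] (row B1 above).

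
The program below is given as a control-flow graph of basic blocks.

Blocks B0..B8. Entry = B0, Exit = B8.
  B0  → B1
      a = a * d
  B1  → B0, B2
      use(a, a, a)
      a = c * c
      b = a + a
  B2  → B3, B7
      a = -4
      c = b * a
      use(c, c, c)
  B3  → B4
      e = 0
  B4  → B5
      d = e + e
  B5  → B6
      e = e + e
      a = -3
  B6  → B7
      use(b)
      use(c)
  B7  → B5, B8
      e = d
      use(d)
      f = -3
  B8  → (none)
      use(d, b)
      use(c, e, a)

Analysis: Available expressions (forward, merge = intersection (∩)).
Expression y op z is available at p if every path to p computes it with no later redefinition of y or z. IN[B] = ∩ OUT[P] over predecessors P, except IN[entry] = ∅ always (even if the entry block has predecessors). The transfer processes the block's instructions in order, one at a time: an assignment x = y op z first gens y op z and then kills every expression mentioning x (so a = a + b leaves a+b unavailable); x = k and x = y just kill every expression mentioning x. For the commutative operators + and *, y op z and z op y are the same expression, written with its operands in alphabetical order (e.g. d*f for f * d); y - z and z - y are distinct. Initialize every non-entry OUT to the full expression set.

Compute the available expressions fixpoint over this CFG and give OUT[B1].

Per-block solution:
  B0: | IN={} | OUT={}
  B1: | IN={} | OUT={a+a, c*c}
  B2: | IN={a+a, c*c} | OUT={a*b}
  B3: | IN={a*b} | OUT={a*b}
  B4: | IN={a*b} | OUT={a*b, e+e}
  B5: | IN={} | OUT={}
  B6: | IN={} | OUT={}
  B7: | IN={} | OUT={}
  B8: | IN={} | OUT={}

Merge at B1: IN[B1] = OUT[B0] = {}
Applying B1's transfer function to that IN value gives OUT[B1] (row B1 above).

Answer: {a+a, c*c}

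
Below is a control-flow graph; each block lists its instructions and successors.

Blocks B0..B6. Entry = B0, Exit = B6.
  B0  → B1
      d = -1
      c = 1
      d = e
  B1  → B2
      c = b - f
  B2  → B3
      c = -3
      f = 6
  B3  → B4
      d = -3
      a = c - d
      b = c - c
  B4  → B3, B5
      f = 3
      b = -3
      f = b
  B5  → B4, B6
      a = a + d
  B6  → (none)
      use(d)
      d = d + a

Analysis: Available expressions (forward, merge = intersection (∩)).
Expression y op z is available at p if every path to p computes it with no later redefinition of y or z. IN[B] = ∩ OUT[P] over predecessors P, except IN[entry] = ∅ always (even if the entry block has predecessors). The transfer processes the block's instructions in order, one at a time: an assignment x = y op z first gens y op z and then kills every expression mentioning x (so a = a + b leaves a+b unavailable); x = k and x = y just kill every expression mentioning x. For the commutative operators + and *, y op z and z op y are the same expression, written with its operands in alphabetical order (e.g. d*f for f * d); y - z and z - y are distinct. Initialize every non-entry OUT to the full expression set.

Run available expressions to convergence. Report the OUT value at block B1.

Converged values:
  B0: | IN={} | OUT={}
  B1: | IN={} | OUT={b-f}
  B2: | IN={b-f} | OUT={}
  B3: | IN={} | OUT={c-c, c-d}
  B4: | IN={c-c, c-d} | OUT={c-c, c-d}
  B5: | IN={c-c, c-d} | OUT={c-c, c-d}
  B6: | IN={c-c, c-d} | OUT={c-c}

Merge at B1: IN[B1] = OUT[B0] = {}
Applying B1's transfer function to that IN value gives OUT[B1] (row B1 above).

Answer: {b-f}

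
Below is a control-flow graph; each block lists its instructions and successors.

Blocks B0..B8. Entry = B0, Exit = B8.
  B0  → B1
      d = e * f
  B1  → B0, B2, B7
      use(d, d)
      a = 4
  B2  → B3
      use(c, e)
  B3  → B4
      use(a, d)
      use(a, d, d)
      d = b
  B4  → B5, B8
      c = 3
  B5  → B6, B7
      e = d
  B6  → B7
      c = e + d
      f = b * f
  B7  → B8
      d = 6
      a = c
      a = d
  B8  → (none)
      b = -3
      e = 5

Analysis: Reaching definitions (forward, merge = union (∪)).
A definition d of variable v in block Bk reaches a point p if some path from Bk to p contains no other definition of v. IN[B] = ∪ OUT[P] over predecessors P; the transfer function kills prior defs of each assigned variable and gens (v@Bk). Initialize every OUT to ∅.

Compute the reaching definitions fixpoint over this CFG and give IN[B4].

Answer: {a@B1, d@B3}

Derivation:
Converged values:
  B0: | IN={a@B1, d@B0} | OUT={a@B1, d@B0}
  B1: | IN={a@B1, d@B0} | OUT={a@B1, d@B0}
  B2: | IN={a@B1, d@B0} | OUT={a@B1, d@B0}
  B3: | IN={a@B1, d@B0} | OUT={a@B1, d@B3}
  B4: | IN={a@B1, d@B3} | OUT={a@B1, c@B4, d@B3}
  B5: | IN={a@B1, c@B4, d@B3} | OUT={a@B1, c@B4, d@B3, e@B5}
  B6: | IN={a@B1, c@B4, d@B3, e@B5} | OUT={a@B1, c@B6, d@B3, e@B5, f@B6}
  B7: | IN={a@B1, c@B4, c@B6, d@B0, d@B3, e@B5, f@B6} | OUT={a@B7, c@B4, c@B6, d@B7, e@B5, f@B6}
  B8: | IN={a@B1, a@B7, c@B4, c@B6, d@B3, d@B7, e@B5, f@B6} | OUT={a@B1, a@B7, b@B8, c@B4, c@B6, d@B3, d@B7, e@B8, f@B6}

Merge at B4: IN[B4] = OUT[B3] = {a@B1, d@B3}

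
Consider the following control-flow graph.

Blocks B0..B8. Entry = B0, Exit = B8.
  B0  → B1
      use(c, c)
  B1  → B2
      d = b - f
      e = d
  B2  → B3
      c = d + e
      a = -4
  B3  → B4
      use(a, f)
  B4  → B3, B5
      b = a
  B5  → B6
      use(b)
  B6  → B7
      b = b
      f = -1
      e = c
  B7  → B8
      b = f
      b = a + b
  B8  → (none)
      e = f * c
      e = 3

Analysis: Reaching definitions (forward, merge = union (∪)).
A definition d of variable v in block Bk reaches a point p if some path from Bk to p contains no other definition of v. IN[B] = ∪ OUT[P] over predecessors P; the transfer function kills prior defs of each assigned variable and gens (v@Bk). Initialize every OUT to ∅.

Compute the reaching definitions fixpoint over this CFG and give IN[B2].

Converged values:
  B0:  IN={}  OUT={}
  B1:  IN={}  OUT={d@B1, e@B1}
  B2:  IN={d@B1, e@B1}  OUT={a@B2, c@B2, d@B1, e@B1}
  B3:  IN={a@B2, b@B4, c@B2, d@B1, e@B1}  OUT={a@B2, b@B4, c@B2, d@B1, e@B1}
  B4:  IN={a@B2, b@B4, c@B2, d@B1, e@B1}  OUT={a@B2, b@B4, c@B2, d@B1, e@B1}
  B5:  IN={a@B2, b@B4, c@B2, d@B1, e@B1}  OUT={a@B2, b@B4, c@B2, d@B1, e@B1}
  B6:  IN={a@B2, b@B4, c@B2, d@B1, e@B1}  OUT={a@B2, b@B6, c@B2, d@B1, e@B6, f@B6}
  B7:  IN={a@B2, b@B6, c@B2, d@B1, e@B6, f@B6}  OUT={a@B2, b@B7, c@B2, d@B1, e@B6, f@B6}
  B8:  IN={a@B2, b@B7, c@B2, d@B1, e@B6, f@B6}  OUT={a@B2, b@B7, c@B2, d@B1, e@B8, f@B6}

Merge at B2: IN[B2] = OUT[B1] = {d@B1, e@B1}

Answer: {d@B1, e@B1}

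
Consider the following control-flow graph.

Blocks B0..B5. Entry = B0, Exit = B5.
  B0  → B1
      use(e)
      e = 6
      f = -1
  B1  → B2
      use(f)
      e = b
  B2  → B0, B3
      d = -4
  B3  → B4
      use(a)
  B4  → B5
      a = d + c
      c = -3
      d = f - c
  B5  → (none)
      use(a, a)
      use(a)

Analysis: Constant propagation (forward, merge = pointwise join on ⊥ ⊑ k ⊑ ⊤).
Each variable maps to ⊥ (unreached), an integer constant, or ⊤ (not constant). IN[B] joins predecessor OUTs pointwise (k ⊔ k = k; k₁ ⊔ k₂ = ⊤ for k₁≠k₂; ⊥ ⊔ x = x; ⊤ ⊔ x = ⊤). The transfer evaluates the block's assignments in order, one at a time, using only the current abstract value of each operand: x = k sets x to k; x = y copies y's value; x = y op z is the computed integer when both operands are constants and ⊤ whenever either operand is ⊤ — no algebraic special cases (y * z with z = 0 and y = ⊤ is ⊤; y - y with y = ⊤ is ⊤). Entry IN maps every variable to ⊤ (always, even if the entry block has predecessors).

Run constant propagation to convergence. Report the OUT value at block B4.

Answer: {a: ⊤, b: ⊤, c: -3, d: 2, e: ⊤, f: -1}

Working:
Per-block solution:
  B0: | IN=(all ⊤) | OUT={e:6, f:-1; rest ⊤}
  B1: | IN={e:6, f:-1; rest ⊤} | OUT={f:-1; rest ⊤}
  B2: | IN={f:-1; rest ⊤} | OUT={d:-4, f:-1; rest ⊤}
  B3: | IN={d:-4, f:-1; rest ⊤} | OUT={d:-4, f:-1; rest ⊤}
  B4: | IN={d:-4, f:-1; rest ⊤} | OUT={c:-3, d:2, f:-1; rest ⊤}
  B5: | IN={c:-3, d:2, f:-1; rest ⊤} | OUT={c:-3, d:2, f:-1; rest ⊤}

Merge at B4: IN[B4] = OUT[B3] = {a: ⊤, b: ⊤, c: ⊤, d: -4, e: ⊤, f: -1}
Applying B4's transfer function to that IN value gives OUT[B4] (row B4 above).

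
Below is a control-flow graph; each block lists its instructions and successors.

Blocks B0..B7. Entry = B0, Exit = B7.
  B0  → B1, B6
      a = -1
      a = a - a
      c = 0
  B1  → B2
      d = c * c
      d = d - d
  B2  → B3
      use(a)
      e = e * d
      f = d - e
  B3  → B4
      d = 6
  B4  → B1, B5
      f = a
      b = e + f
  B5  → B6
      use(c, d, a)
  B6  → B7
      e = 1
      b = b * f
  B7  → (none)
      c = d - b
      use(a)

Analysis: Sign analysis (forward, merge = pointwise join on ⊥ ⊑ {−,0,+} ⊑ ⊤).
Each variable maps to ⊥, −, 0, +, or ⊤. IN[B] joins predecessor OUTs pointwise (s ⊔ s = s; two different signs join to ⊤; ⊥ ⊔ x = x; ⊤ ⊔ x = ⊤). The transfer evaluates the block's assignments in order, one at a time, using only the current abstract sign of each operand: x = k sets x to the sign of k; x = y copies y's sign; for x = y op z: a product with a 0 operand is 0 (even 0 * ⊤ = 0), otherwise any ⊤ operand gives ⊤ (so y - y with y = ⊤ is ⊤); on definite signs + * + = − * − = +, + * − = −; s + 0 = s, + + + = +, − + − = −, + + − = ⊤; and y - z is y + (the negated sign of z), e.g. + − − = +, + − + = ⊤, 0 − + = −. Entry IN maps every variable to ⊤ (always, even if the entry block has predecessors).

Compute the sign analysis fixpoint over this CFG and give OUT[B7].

Answer: {a: ⊤, b: ⊤, c: ⊤, d: ⊤, e: +, f: ⊤}

Working:
Converged values:
  B0:  IN=(all ⊤)  OUT={c:0; rest ⊤}
  B1:  IN={c:0; rest ⊤}  OUT={c:0, d:0; rest ⊤}
  B2:  IN={c:0, d:0; rest ⊤}  OUT={c:0, d:0, e:0, f:0; rest ⊤}
  B3:  IN={c:0, d:0, e:0, f:0; rest ⊤}  OUT={c:0, d:+, e:0, f:0; rest ⊤}
  B4:  IN={c:0, d:+, e:0, f:0; rest ⊤}  OUT={c:0, d:+, e:0; rest ⊤}
  B5:  IN={c:0, d:+, e:0; rest ⊤}  OUT={c:0, d:+, e:0; rest ⊤}
  B6:  IN={c:0; rest ⊤}  OUT={c:0, e:+; rest ⊤}
  B7:  IN={c:0, e:+; rest ⊤}  OUT={e:+; rest ⊤}

Merge at B7: IN[B7] = OUT[B6] = {a: ⊤, b: ⊤, c: 0, d: ⊤, e: +, f: ⊤}
Applying B7's transfer function to that IN value gives OUT[B7] (row B7 above).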